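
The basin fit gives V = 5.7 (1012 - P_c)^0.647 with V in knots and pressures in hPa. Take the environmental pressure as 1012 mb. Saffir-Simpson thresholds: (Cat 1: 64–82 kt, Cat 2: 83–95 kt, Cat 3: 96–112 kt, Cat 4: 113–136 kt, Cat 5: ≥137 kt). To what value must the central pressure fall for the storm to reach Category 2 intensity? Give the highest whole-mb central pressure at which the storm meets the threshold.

Category 2 begins at V = 83 kt.
Required ΔP = (83/5.7)^(1/0.647) = 14.561^1.546 ≈ 62.78 mb.
P_c ≤ 1012 − 62.78 = 949.22, so the highest integer P_c is 949 mb.

949 mb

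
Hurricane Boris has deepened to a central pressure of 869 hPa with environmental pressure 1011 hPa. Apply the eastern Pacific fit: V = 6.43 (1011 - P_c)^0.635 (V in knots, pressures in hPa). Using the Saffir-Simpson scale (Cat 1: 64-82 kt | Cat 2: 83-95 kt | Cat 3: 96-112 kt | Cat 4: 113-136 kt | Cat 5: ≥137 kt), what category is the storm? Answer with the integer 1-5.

ΔP = 1011 − 869 = 142 hPa.
V ≈ 6.43 × 142^0.635 = 6.43 × 23.27 ≈ 150 kt.
150 kt falls in the Category 5 band.

5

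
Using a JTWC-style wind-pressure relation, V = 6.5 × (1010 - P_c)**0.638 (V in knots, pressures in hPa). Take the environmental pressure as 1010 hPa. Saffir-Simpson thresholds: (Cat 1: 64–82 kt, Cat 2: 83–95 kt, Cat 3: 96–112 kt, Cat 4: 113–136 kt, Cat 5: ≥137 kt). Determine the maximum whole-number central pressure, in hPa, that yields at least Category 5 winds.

Category 5 begins at V = 137 kt.
Required ΔP = (137/6.5)^(1/0.638) = 21.077^1.567 ≈ 118.83 hPa.
P_c ≤ 1010 − 118.83 = 891.17, so the highest integer P_c is 891 hPa.

891 hPa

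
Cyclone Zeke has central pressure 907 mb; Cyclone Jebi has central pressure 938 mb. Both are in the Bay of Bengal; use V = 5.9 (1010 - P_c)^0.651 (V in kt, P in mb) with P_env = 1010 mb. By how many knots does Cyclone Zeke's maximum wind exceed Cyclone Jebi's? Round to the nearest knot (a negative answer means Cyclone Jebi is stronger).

Cyclone Zeke: ΔP = 103; V ≈ 5.9 × 103^0.651 ≈ 120.56 kt.
Cyclone Jebi: ΔP = 72; V ≈ 5.9 × 72^0.651 ≈ 95.49 kt.
Difference ≈ 120.56 − 95.49 = 25.07 → 25 kt.

25 kt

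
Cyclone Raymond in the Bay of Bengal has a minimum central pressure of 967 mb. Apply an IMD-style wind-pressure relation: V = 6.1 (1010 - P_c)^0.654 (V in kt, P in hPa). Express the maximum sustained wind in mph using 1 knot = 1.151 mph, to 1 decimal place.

ΔP = 1010 − 967 = 43 mb.
V ≈ 6.1 × 43^0.654 = 6.1 × 11.703 ≈ 71.387 kt.
71.387 × 1.151 ≈ 82.17 mph → 82.2 mph.

82.2 mph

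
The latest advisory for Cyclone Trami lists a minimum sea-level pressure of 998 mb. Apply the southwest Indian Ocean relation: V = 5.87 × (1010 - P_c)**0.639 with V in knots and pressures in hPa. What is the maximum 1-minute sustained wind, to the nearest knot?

29 kt

ΔP = 1010 − 998 = 12 mb.
12^0.639 ≈ 4.893.
V ≈ 5.87 × 4.893 ≈ 28.7 kt.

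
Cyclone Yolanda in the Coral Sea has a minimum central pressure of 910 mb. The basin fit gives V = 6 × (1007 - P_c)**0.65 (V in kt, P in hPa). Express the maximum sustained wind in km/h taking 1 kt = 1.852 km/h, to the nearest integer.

217 km/h

ΔP = 1007 − 910 = 97 mb.
V ≈ 6 × 97^0.65 = 6 × 19.561 ≈ 117.369 kt.
117.369 × 1.852 ≈ 217.37 km/h → 217 km/h.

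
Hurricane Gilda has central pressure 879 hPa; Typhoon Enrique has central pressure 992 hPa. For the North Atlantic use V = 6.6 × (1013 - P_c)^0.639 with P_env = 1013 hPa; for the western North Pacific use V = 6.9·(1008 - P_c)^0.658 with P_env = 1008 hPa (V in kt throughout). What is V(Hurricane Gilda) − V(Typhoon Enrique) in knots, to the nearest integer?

108 kt

Hurricane Gilda: ΔP = 134; V ≈ 6.6 × 134^0.639 ≈ 150.93 kt.
Typhoon Enrique: ΔP = 16; V ≈ 6.9 × 16^0.658 ≈ 42.77 kt.
Difference ≈ 150.93 − 42.77 = 108.16 → 108 kt.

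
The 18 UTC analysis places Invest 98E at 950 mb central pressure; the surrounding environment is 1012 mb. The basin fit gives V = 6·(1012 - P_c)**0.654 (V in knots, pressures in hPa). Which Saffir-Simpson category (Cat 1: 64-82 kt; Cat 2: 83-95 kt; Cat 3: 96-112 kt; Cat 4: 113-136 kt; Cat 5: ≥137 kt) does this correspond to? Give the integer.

2

ΔP = 1012 − 950 = 62 mb.
V ≈ 6 × 62^0.654 = 6 × 14.87 ≈ 89 kt.
89 kt falls in the Category 2 band.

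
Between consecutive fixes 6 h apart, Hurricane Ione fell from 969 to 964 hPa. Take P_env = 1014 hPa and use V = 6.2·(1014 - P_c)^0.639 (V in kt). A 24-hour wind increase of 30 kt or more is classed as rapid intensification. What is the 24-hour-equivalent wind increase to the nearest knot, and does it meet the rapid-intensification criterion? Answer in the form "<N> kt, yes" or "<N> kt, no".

V₁: ΔP = 45, V ≈ 6.2 × 45^0.639 ≈ 70.60 kt.
V₂: ΔP = 50, V ≈ 6.2 × 50^0.639 ≈ 75.52 kt.
ΔV over 6 h = 4.92 kt → 24 h equivalent = 4.92 × 24/6 ≈ 19.68 kt.
20 kt < 30 kt ⇒ not rapid intensification.

20 kt, no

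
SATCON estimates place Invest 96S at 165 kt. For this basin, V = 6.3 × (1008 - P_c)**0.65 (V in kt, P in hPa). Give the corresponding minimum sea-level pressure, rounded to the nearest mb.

ΔP = (V / 6.3)^(1/0.65) = (165/6.3)^1.538.
165/6.3 = 26.190; 26.190^1.538 ≈ 151.97 mb.
P_c = 1008 − 151.97 = 856.03 ≈ 856 mb.

856 mb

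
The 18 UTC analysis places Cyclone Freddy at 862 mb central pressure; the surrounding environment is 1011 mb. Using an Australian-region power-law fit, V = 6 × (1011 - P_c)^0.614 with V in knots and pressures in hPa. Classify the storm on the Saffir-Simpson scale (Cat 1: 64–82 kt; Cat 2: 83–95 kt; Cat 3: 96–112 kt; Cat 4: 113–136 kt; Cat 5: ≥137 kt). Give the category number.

ΔP = 1011 − 862 = 149 mb.
V ≈ 6 × 149^0.614 = 6 × 21.59 ≈ 130 kt.
130 kt falls in the Category 4 band.

4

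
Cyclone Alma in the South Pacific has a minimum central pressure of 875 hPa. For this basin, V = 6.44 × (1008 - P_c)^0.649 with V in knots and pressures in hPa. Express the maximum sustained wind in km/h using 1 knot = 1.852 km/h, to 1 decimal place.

285.0 km/h

ΔP = 1008 − 875 = 133 hPa.
V ≈ 6.44 × 133^0.649 = 6.44 × 23.899 ≈ 153.910 kt.
153.910 × 1.852 ≈ 285.04 km/h → 285.0 km/h.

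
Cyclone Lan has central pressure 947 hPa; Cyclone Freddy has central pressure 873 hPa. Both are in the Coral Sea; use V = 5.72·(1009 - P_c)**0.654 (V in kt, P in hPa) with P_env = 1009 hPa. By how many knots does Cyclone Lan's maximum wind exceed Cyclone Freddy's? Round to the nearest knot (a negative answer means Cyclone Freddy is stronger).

Cyclone Lan: ΔP = 62; V ≈ 5.72 × 62^0.654 ≈ 85.04 kt.
Cyclone Freddy: ΔP = 136; V ≈ 5.72 × 136^0.654 ≈ 142.14 kt.
Difference ≈ 85.04 − 142.14 = -57.10 → -57 kt.

-57 kt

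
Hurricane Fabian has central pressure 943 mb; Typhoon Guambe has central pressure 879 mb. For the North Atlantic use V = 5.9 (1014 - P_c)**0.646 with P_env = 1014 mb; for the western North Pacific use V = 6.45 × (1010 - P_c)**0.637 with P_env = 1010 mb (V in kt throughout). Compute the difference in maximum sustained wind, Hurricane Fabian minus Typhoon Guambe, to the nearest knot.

-51 kt

Hurricane Fabian: ΔP = 71; V ≈ 5.9 × 71^0.646 ≈ 92.63 kt.
Typhoon Guambe: ΔP = 131; V ≈ 6.45 × 131^0.637 ≈ 143.97 kt.
Difference ≈ 92.63 − 143.97 = -51.34 → -51 kt.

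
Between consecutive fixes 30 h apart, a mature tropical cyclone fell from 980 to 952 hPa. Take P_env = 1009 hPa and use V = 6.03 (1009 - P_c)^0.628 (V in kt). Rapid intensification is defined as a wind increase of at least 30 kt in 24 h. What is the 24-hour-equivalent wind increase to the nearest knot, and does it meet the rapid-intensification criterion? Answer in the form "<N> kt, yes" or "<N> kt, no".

21 kt, no

V₁: ΔP = 29, V ≈ 6.03 × 29^0.628 ≈ 49.97 kt.
V₂: ΔP = 57, V ≈ 6.03 × 57^0.628 ≈ 76.38 kt.
ΔV over 30 h = 26.41 kt → 24 h equivalent = 26.41 × 24/30 ≈ 21.13 kt.
21 kt < 30 kt ⇒ not rapid intensification.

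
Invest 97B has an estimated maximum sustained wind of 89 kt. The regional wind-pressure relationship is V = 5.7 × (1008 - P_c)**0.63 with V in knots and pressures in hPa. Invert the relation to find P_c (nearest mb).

ΔP = (V / 5.7)^(1/0.63) = (89/5.7)^1.587.
89/5.7 = 15.614; 15.614^1.587 ≈ 78.43 mb.
P_c = 1008 − 78.43 = 929.57 ≈ 930 mb.

930 mb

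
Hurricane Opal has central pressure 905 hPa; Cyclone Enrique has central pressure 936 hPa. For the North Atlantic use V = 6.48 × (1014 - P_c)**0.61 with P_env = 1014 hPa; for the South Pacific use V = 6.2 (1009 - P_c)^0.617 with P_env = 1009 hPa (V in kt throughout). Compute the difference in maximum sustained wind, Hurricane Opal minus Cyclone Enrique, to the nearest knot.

26 kt

Hurricane Opal: ΔP = 109; V ≈ 6.48 × 109^0.61 ≈ 113.35 kt.
Cyclone Enrique: ΔP = 73; V ≈ 6.2 × 73^0.617 ≈ 87.51 kt.
Difference ≈ 113.35 − 87.51 = 25.84 → 26 kt.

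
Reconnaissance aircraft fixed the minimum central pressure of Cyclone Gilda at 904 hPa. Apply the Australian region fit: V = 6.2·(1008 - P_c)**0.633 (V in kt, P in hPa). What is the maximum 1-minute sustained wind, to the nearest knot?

117 kt

ΔP = 1008 − 904 = 104 hPa.
104^0.633 ≈ 18.914.
V ≈ 6.2 × 18.914 ≈ 117.3 kt.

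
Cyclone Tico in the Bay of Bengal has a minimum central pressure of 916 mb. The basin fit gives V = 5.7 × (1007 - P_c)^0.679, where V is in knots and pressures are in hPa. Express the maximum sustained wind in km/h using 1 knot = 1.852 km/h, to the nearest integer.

ΔP = 1007 − 916 = 91 mb.
V ≈ 5.7 × 91^0.679 = 5.7 × 21.389 ≈ 121.917 kt.
121.917 × 1.852 ≈ 225.79 km/h → 226 km/h.

226 km/h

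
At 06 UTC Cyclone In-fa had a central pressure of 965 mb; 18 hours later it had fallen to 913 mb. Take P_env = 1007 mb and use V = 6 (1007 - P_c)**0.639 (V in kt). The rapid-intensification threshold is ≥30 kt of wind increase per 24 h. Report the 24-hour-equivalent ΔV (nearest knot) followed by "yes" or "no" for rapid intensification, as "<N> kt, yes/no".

V₁: ΔP = 42, V ≈ 6 × 42^0.639 ≈ 65.37 kt.
V₂: ΔP = 94, V ≈ 6 × 94^0.639 ≈ 109.39 kt.
ΔV over 18 h = 44.02 kt → 24 h equivalent = 44.02 × 24/18 ≈ 58.69 kt.
59 kt ≥ 30 kt ⇒ rapid intensification.

59 kt, yes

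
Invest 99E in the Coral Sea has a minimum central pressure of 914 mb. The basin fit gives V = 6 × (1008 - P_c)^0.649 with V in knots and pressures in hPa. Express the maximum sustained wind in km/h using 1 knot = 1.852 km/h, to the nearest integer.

212 km/h

ΔP = 1008 − 914 = 94 mb.
V ≈ 6 × 94^0.649 = 6 × 19.079 ≈ 114.475 kt.
114.475 × 1.852 ≈ 212.01 km/h → 212 km/h.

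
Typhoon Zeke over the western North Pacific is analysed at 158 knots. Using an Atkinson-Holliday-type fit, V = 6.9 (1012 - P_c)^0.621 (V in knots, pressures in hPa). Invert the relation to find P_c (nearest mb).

857 mb

ΔP = (V / 6.9)^(1/0.621) = (158/6.9)^1.610.
158/6.9 = 22.899; 22.899^1.610 ≈ 154.78 mb.
P_c = 1012 − 154.78 = 857.22 ≈ 857 mb.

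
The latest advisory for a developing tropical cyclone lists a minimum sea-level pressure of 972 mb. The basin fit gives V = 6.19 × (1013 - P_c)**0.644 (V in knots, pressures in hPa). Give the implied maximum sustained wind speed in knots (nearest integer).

68 kt

ΔP = 1013 − 972 = 41 mb.
41^0.644 ≈ 10.930.
V ≈ 6.19 × 10.930 ≈ 67.7 kt.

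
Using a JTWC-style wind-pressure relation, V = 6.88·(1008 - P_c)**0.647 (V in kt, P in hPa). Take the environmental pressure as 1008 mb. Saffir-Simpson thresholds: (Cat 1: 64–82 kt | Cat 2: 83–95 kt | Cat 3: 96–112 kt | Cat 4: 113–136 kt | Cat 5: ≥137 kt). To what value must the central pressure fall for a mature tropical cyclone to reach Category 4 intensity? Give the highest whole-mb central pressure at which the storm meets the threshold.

Category 4 begins at V = 113 kt.
Required ΔP = (113/6.88)^(1/0.647) = 16.424^1.546 ≈ 75.62 mb.
P_c ≤ 1008 − 75.62 = 932.38, so the highest integer P_c is 932 mb.

932 mb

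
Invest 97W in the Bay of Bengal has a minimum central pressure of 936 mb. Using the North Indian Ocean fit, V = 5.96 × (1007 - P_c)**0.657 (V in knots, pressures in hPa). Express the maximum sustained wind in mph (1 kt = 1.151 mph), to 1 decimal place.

ΔP = 1007 − 936 = 71 mb.
V ≈ 5.96 × 71^0.657 = 5.96 × 16.454 ≈ 98.067 kt.
98.067 × 1.151 ≈ 112.88 mph → 112.9 mph.

112.9 mph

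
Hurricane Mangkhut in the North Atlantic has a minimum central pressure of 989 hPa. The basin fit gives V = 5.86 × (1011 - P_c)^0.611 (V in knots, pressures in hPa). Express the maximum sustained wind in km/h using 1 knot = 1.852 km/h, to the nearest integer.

72 km/h

ΔP = 1011 − 989 = 22 hPa.
V ≈ 5.86 × 22^0.611 = 5.86 × 6.610 ≈ 38.736 kt.
38.736 × 1.852 ≈ 71.74 km/h → 72 km/h.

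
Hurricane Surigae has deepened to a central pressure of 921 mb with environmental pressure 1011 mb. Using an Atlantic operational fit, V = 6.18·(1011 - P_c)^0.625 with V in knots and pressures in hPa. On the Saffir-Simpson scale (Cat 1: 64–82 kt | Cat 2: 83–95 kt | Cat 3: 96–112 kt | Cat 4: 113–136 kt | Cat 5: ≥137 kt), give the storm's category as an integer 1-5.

3

ΔP = 1011 − 921 = 90 mb.
V ≈ 6.18 × 90^0.625 = 6.18 × 16.65 ≈ 103 kt.
103 kt falls in the Category 3 band.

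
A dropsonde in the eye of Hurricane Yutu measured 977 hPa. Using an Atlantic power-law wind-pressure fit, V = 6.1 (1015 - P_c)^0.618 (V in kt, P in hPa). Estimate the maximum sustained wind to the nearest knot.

58 kt

ΔP = 1015 − 977 = 38 hPa.
38^0.618 ≈ 9.469.
V ≈ 6.1 × 9.469 ≈ 57.8 kt.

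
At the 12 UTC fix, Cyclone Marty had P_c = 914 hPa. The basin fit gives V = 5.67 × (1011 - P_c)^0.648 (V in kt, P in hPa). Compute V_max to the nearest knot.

ΔP = 1011 − 914 = 97 hPa.
97^0.648 ≈ 19.383.
V ≈ 5.67 × 19.383 ≈ 109.9 kt.

110 kt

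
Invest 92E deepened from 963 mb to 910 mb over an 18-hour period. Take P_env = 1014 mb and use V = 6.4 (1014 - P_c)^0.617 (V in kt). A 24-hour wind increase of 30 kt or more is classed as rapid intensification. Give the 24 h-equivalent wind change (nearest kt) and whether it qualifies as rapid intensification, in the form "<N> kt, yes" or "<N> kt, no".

V₁: ΔP = 51, V ≈ 6.4 × 51^0.617 ≈ 72.40 kt.
V₂: ΔP = 104, V ≈ 6.4 × 104^0.617 ≈ 112.38 kt.
ΔV over 18 h = 39.98 kt → 24 h equivalent = 39.98 × 24/18 ≈ 53.31 kt.
53 kt ≥ 30 kt ⇒ rapid intensification.

53 kt, yes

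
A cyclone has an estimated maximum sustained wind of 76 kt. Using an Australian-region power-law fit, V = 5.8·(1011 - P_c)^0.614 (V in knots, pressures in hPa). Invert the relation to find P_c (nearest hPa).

945 hPa

ΔP = (V / 5.8)^(1/0.614) = (76/5.8)^1.629.
76/5.8 = 13.103; 13.103^1.629 ≈ 66.05 hPa.
P_c = 1011 − 66.05 = 944.95 ≈ 945 hPa.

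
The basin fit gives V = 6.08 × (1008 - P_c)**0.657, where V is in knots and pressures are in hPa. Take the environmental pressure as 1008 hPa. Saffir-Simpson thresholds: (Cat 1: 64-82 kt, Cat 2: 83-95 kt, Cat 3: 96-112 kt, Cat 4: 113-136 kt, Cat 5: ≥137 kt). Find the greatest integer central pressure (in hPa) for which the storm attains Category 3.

941 hPa

Category 3 begins at V = 96 kt.
Required ΔP = (96/6.08)^(1/0.657) = 15.789^1.522 ≈ 66.68 hPa.
P_c ≤ 1008 − 66.68 = 941.32, so the highest integer P_c is 941 hPa.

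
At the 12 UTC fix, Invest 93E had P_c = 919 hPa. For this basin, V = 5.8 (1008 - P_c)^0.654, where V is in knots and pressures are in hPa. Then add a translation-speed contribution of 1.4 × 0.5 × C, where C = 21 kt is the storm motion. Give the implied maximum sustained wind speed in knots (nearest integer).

124 kt

ΔP = 1008 − 919 = 89 hPa.
89^0.654 ≈ 18.832.
V ≈ 5.8 × 18.832 ≈ 109.2 kt.
Translation term: 1.4 × 0.5 × 21 = 14.7 kt.
Corrected V ≈ 123.9 kt → 124 kt.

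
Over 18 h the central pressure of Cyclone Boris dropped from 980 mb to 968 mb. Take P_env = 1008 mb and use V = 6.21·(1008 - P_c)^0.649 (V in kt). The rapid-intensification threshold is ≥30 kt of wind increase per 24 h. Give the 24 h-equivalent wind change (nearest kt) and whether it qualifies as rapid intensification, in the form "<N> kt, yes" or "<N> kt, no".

19 kt, no

V₁: ΔP = 28, V ≈ 6.21 × 28^0.649 ≈ 53.99 kt.
V₂: ΔP = 40, V ≈ 6.21 × 40^0.649 ≈ 68.05 kt.
ΔV over 18 h = 14.06 kt → 24 h equivalent = 14.06 × 24/18 ≈ 18.75 kt.
19 kt < 30 kt ⇒ not rapid intensification.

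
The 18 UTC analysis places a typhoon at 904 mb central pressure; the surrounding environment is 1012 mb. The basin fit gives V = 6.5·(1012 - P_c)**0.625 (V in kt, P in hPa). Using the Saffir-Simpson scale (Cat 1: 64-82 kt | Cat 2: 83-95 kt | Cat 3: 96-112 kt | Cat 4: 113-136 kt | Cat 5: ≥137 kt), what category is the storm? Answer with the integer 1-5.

4

ΔP = 1012 − 904 = 108 mb.
V ≈ 6.5 × 108^0.625 = 6.5 × 18.66 ≈ 121 kt.
121 kt falls in the Category 4 band.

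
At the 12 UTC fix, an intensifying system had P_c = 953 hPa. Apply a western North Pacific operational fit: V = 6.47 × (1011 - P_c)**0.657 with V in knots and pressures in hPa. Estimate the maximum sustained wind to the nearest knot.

ΔP = 1011 − 953 = 58 hPa.
58^0.657 ≈ 14.407.
V ≈ 6.47 × 14.407 ≈ 93.2 kt.

93 kt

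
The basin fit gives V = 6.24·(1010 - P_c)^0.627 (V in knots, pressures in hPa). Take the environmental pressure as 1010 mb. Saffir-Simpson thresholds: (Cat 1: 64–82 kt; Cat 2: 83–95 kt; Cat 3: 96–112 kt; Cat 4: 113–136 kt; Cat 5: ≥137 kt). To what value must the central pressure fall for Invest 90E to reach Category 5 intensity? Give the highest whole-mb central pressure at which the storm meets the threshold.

Category 5 begins at V = 137 kt.
Required ΔP = (137/6.24)^(1/0.627) = 21.955^1.595 ≈ 137.91 mb.
P_c ≤ 1010 − 137.91 = 872.09, so the highest integer P_c is 872 mb.

872 mb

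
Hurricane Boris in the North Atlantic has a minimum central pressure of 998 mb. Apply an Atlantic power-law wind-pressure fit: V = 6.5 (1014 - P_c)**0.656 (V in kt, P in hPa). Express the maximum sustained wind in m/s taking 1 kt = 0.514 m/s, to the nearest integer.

21 m/s

ΔP = 1014 − 998 = 16 mb.
V ≈ 6.5 × 16^0.656 = 6.5 × 6.165 ≈ 40.070 kt.
40.070 × 0.514 ≈ 20.60 m/s → 21 m/s.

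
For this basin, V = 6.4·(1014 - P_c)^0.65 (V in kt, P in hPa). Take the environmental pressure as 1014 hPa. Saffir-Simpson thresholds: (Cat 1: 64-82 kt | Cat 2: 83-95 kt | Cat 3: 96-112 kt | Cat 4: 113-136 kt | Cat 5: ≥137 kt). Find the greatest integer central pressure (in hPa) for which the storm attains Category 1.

979 hPa

Category 1 begins at V = 64 kt.
Required ΔP = (64/6.4)^(1/0.65) = 10.000^1.538 ≈ 34.55 hPa.
P_c ≤ 1014 − 34.55 = 979.45, so the highest integer P_c is 979 hPa.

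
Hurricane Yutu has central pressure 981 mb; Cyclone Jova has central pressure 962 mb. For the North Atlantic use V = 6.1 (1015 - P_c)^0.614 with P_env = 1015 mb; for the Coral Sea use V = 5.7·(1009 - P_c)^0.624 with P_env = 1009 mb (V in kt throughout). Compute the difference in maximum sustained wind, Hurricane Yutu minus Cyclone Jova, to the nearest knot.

-10 kt

Hurricane Yutu: ΔP = 34; V ≈ 6.1 × 34^0.614 ≈ 53.17 kt.
Cyclone Jova: ΔP = 47; V ≈ 5.7 × 47^0.624 ≈ 62.99 kt.
Difference ≈ 53.17 − 62.99 = -9.82 → -10 kt.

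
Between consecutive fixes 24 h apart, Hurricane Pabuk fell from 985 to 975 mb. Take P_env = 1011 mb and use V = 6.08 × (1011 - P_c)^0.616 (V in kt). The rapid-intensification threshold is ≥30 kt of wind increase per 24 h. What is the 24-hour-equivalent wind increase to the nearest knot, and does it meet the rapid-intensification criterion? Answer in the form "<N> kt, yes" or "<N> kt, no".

10 kt, no

V₁: ΔP = 26, V ≈ 6.08 × 26^0.616 ≈ 45.24 kt.
V₂: ΔP = 36, V ≈ 6.08 × 36^0.616 ≈ 55.28 kt.
ΔV over 24 h = 10.04 kt → 24 h equivalent = 10.04 × 24/24 ≈ 10.04 kt.
10 kt < 30 kt ⇒ not rapid intensification.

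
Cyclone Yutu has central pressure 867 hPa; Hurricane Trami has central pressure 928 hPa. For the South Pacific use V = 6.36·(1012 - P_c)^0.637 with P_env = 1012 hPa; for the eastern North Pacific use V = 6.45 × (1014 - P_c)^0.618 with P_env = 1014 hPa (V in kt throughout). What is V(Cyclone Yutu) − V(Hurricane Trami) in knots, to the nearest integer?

Cyclone Yutu: ΔP = 145; V ≈ 6.36 × 145^0.637 ≈ 151.44 kt.
Hurricane Trami: ΔP = 86; V ≈ 6.45 × 86^0.618 ≈ 101.18 kt.
Difference ≈ 151.44 − 101.18 = 50.26 → 50 kt.

50 kt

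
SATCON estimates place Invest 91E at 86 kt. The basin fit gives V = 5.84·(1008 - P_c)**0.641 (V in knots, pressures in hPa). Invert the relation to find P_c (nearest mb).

ΔP = (V / 5.84)^(1/0.641) = (86/5.84)^1.560.
86/5.84 = 14.726; 14.726^1.560 ≈ 66.42 mb.
P_c = 1008 − 66.42 = 941.58 ≈ 942 mb.

942 mb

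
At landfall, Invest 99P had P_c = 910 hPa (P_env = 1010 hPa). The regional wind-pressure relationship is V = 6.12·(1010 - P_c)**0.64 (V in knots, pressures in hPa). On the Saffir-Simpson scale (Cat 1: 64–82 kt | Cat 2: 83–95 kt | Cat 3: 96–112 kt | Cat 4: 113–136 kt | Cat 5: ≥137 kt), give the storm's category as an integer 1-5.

4

ΔP = 1010 − 910 = 100 hPa.
V ≈ 6.12 × 100^0.64 = 6.12 × 19.05 ≈ 117 kt.
117 kt falls in the Category 4 band.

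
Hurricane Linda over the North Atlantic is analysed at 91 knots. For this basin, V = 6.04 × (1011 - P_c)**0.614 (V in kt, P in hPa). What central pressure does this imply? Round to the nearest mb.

ΔP = (V / 6.04)^(1/0.614) = (91/6.04)^1.629.
91/6.04 = 15.066; 15.066^1.629 ≈ 82.90 mb.
P_c = 1011 − 82.90 = 928.10 ≈ 928 mb.

928 mb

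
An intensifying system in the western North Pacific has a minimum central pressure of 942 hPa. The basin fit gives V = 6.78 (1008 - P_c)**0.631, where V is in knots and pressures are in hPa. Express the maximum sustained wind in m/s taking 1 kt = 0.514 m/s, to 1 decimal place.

49.0 m/s

ΔP = 1008 − 942 = 66 hPa.
V ≈ 6.78 × 66^0.631 = 6.78 × 14.065 ≈ 95.359 kt.
95.359 × 0.514 ≈ 49.01 m/s → 49.0 m/s.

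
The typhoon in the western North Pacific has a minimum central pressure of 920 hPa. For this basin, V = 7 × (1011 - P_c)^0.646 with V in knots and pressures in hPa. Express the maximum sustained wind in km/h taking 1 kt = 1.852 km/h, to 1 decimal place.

ΔP = 1011 − 920 = 91 hPa.
V ≈ 7 × 91^0.646 = 7 × 18.431 ≈ 129.015 kt.
129.015 × 1.852 ≈ 238.93 km/h → 238.9 km/h.

238.9 km/h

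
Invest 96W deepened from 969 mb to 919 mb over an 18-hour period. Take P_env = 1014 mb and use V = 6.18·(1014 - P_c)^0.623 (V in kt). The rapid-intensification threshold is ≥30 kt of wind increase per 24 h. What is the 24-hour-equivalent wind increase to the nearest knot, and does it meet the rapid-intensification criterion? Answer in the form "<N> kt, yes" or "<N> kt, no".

V₁: ΔP = 45, V ≈ 6.18 × 45^0.623 ≈ 66.21 kt.
V₂: ΔP = 95, V ≈ 6.18 × 95^0.623 ≈ 105.47 kt.
ΔV over 18 h = 39.26 kt → 24 h equivalent = 39.26 × 24/18 ≈ 52.35 kt.
52 kt ≥ 30 kt ⇒ rapid intensification.

52 kt, yes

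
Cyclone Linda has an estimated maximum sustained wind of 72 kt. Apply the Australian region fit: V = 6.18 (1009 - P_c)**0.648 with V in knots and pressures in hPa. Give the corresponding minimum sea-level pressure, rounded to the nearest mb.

965 mb

ΔP = (V / 6.18)^(1/0.648) = (72/6.18)^1.543.
72/6.18 = 11.650; 11.650^1.543 ≈ 44.22 mb.
P_c = 1009 − 44.22 = 964.78 ≈ 965 mb.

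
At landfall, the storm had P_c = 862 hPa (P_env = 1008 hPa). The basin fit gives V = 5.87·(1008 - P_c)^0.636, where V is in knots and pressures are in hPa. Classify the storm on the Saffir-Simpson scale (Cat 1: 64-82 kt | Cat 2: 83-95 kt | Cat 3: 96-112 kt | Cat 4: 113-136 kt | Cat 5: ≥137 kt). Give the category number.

5

ΔP = 1008 − 862 = 146 hPa.
V ≈ 5.87 × 146^0.636 = 5.87 × 23.80 ≈ 140 kt.
140 kt falls in the Category 5 band.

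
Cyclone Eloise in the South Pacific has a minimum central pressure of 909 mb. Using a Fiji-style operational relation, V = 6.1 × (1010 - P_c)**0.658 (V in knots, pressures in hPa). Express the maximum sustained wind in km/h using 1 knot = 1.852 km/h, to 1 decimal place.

ΔP = 1010 − 909 = 101 mb.
V ≈ 6.1 × 101^0.658 = 6.1 × 20.837 ≈ 127.108 kt.
127.108 × 1.852 ≈ 235.40 km/h → 235.4 km/h.

235.4 km/h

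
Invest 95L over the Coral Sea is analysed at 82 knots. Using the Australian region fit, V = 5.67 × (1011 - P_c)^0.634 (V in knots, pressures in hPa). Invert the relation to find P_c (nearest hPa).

943 hPa

ΔP = (V / 5.67)^(1/0.634) = (82/5.67)^1.577.
82/5.67 = 14.462; 14.462^1.577 ≈ 67.61 hPa.
P_c = 1011 − 67.61 = 943.39 ≈ 943 hPa.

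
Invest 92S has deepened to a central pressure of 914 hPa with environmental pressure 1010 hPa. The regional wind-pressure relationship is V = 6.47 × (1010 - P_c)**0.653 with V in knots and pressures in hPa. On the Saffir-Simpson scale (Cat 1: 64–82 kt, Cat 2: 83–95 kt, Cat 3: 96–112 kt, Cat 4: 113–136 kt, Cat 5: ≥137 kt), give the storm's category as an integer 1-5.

ΔP = 1010 − 914 = 96 hPa.
V ≈ 6.47 × 96^0.653 = 6.47 × 19.70 ≈ 127 kt.
127 kt falls in the Category 4 band.

4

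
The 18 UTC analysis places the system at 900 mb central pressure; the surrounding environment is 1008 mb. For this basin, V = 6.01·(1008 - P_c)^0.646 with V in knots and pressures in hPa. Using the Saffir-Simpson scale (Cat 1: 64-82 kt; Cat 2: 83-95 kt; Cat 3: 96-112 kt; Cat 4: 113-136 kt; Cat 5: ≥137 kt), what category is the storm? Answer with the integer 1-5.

4

ΔP = 1008 − 900 = 108 mb.
V ≈ 6.01 × 108^0.646 = 6.01 × 20.59 ≈ 124 kt.
124 kt falls in the Category 4 band.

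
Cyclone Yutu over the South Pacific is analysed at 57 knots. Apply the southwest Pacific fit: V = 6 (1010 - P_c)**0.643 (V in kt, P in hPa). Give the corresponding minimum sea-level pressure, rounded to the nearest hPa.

977 hPa

ΔP = (V / 6)^(1/0.643) = (57/6)^1.555.
57/6 = 9.500; 9.500^1.555 ≈ 33.16 hPa.
P_c = 1010 − 33.16 = 976.84 ≈ 977 hPa.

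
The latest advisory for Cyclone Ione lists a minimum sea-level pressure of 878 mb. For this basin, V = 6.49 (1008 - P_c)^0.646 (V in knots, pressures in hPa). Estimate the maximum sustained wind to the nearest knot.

151 kt

ΔP = 1008 − 878 = 130 mb.
130^0.646 ≈ 23.206.
V ≈ 6.49 × 23.206 ≈ 150.6 kt.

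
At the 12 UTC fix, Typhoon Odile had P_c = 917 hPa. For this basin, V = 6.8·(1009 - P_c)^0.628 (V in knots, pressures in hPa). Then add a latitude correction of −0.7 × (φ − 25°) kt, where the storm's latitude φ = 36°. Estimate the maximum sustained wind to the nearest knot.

109 kt

ΔP = 1009 − 917 = 92 hPa.
92^0.628 ≈ 17.110.
V ≈ 6.8 × 17.110 ≈ 116.4 kt.
Latitude correction: −0.7 × (36 − 25) = -7.7 kt.
Corrected V ≈ 108.7 kt → 109 kt.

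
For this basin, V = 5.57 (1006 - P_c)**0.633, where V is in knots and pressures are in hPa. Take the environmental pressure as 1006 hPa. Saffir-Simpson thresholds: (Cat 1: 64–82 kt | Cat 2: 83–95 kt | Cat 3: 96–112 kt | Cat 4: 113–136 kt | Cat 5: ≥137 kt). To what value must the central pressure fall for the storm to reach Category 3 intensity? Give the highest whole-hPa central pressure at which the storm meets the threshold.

916 hPa

Category 3 begins at V = 96 kt.
Required ΔP = (96/5.57)^(1/0.633) = 17.235^1.580 ≈ 89.80 hPa.
P_c ≤ 1006 − 89.80 = 916.20, so the highest integer P_c is 916 hPa.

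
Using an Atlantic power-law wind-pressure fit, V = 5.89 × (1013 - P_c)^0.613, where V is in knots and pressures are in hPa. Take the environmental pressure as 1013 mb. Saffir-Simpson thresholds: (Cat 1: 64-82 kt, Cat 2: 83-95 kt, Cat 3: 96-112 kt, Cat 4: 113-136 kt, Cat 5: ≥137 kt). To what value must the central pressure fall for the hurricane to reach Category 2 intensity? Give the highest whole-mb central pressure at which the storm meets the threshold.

Category 2 begins at V = 83 kt.
Required ΔP = (83/5.89)^(1/0.613) = 14.092^1.631 ≈ 74.87 mb.
P_c ≤ 1013 − 74.87 = 938.13, so the highest integer P_c is 938 mb.

938 mb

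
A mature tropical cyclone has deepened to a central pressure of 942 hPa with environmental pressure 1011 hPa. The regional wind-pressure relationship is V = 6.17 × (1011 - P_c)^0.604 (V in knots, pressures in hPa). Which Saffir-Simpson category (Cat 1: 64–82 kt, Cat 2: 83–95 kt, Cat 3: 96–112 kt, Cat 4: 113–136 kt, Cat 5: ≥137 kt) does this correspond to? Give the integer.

1

ΔP = 1011 − 942 = 69 hPa.
V ≈ 6.17 × 69^0.604 = 6.17 × 12.90 ≈ 80 kt.
80 kt falls in the Category 1 band.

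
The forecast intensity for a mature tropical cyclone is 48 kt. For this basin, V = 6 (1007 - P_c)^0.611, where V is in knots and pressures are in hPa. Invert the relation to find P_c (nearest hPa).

ΔP = (V / 6)^(1/0.611) = (48/6)^1.637.
48/6 = 8.000; 8.000^1.637 ≈ 30.06 hPa.
P_c = 1007 − 30.06 = 976.94 ≈ 977 hPa.

977 hPa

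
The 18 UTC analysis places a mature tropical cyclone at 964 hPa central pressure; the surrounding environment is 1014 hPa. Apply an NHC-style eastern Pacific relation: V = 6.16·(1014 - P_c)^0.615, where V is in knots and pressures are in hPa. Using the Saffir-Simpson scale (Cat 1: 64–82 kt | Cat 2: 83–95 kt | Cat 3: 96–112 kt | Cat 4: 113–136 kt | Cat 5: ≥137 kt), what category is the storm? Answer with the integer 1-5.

1

ΔP = 1014 − 964 = 50 hPa.
V ≈ 6.16 × 50^0.615 = 6.16 × 11.09 ≈ 68 kt.
68 kt falls in the Category 1 band.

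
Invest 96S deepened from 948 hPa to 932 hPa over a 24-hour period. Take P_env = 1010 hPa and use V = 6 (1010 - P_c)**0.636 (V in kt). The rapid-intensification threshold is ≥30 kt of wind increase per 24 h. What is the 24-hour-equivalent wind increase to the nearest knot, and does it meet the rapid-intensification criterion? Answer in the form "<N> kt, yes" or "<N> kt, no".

13 kt, no

V₁: ΔP = 62, V ≈ 6 × 62^0.636 ≈ 82.82 kt.
V₂: ΔP = 78, V ≈ 6 × 78^0.636 ≈ 95.83 kt.
ΔV over 24 h = 13.01 kt → 24 h equivalent = 13.01 × 24/24 ≈ 13.01 kt.
13 kt < 30 kt ⇒ not rapid intensification.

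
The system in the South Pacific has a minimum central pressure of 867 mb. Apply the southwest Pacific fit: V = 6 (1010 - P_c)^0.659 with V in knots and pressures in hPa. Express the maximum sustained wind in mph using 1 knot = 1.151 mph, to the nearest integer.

ΔP = 1010 − 867 = 143 mb.
V ≈ 6 × 143^0.659 = 6 × 26.325 ≈ 157.949 kt.
157.949 × 1.151 ≈ 181.80 mph → 182 mph.

182 mph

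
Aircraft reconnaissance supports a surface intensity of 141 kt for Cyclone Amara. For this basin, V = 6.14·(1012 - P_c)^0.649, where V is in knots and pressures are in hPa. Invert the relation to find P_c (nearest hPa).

ΔP = (V / 6.14)^(1/0.649) = (141/6.14)^1.541.
141/6.14 = 22.964; 22.964^1.541 ≈ 125.07 hPa.
P_c = 1012 − 125.07 = 886.93 ≈ 887 hPa.

887 hPa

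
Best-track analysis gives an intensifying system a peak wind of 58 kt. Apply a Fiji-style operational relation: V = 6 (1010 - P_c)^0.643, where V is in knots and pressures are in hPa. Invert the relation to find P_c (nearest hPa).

ΔP = (V / 6)^(1/0.643) = (58/6)^1.555.
58/6 = 9.667; 9.667^1.555 ≈ 34.07 hPa.
P_c = 1010 − 34.07 = 975.93 ≈ 976 hPa.

976 hPa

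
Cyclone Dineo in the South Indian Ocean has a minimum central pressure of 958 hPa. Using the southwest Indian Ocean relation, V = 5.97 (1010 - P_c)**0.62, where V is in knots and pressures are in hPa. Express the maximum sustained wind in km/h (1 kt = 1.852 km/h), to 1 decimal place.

ΔP = 1010 − 958 = 52 hPa.
V ≈ 5.97 × 52^0.62 = 5.97 × 11.586 ≈ 69.167 kt.
69.167 × 1.852 ≈ 128.10 km/h → 128.1 km/h.

128.1 km/h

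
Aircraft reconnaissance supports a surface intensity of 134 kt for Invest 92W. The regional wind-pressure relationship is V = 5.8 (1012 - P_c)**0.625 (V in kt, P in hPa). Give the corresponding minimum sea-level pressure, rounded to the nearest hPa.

860 hPa

ΔP = (V / 5.8)^(1/0.625) = (134/5.8)^1.600.
134/5.8 = 23.103; 23.103^1.600 ≈ 152.01 hPa.
P_c = 1012 − 152.01 = 859.99 ≈ 860 hPa.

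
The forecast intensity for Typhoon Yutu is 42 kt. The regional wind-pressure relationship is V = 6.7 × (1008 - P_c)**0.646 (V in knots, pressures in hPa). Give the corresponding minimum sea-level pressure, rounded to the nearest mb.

991 mb

ΔP = (V / 6.7)^(1/0.646) = (42/6.7)^1.548.
42/6.7 = 6.269; 6.269^1.548 ≈ 17.14 mb.
P_c = 1008 − 17.14 = 990.86 ≈ 991 mb.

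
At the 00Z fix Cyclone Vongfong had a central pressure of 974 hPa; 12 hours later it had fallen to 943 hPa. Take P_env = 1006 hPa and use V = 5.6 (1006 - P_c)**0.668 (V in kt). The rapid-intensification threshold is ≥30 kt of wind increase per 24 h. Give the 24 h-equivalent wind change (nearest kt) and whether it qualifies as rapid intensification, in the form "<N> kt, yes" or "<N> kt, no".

V₁: ΔP = 32, V ≈ 5.6 × 32^0.668 ≈ 56.71 kt.
V₂: ΔP = 63, V ≈ 5.6 × 63^0.668 ≈ 89.16 kt.
ΔV over 12 h = 32.45 kt → 24 h equivalent = 32.45 × 24/12 ≈ 64.90 kt.
65 kt ≥ 30 kt ⇒ rapid intensification.

65 kt, yes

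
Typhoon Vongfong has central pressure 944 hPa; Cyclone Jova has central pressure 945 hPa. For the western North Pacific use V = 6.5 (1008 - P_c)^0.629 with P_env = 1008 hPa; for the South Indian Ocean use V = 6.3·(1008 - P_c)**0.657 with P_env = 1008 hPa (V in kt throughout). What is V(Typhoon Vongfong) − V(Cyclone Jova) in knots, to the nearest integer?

Typhoon Vongfong: ΔP = 64; V ≈ 6.5 × 64^0.629 ≈ 88.92 kt.
Cyclone Jova: ΔP = 63; V ≈ 6.3 × 63^0.657 ≈ 95.83 kt.
Difference ≈ 88.92 − 95.83 = -6.91 → -7 kt.

-7 kt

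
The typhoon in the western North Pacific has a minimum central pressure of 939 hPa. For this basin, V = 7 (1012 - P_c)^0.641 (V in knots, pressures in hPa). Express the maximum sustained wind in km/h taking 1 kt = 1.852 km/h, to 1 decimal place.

ΔP = 1012 − 939 = 73 hPa.
V ≈ 7 × 73^0.641 = 7 × 15.646 ≈ 109.519 kt.
109.519 × 1.852 ≈ 202.83 km/h → 202.8 km/h.

202.8 km/h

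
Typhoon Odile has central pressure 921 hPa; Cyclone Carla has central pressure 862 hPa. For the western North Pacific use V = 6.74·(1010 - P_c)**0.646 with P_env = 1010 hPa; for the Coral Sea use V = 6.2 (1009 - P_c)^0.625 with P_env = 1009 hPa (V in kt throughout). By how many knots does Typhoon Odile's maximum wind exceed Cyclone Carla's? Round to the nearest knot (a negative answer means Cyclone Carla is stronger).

-18 kt

Typhoon Odile: ΔP = 89; V ≈ 6.74 × 89^0.646 ≈ 122.45 kt.
Cyclone Carla: ΔP = 147; V ≈ 6.2 × 147^0.625 ≈ 140.27 kt.
Difference ≈ 122.45 − 140.27 = -17.82 → -18 kt.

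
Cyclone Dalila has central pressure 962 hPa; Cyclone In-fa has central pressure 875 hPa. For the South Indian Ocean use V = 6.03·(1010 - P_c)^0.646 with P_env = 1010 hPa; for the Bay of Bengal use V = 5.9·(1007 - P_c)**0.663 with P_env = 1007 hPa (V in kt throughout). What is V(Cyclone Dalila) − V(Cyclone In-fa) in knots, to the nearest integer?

-77 kt

Cyclone Dalila: ΔP = 48; V ≈ 6.03 × 48^0.646 ≈ 73.52 kt.
Cyclone In-fa: ΔP = 132; V ≈ 5.9 × 132^0.663 ≈ 150.24 kt.
Difference ≈ 73.52 − 150.24 = -76.72 → -77 kt.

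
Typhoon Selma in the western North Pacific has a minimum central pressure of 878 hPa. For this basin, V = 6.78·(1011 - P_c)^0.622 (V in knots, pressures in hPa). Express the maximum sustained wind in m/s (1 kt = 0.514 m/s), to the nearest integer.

ΔP = 1011 − 878 = 133 hPa.
V ≈ 6.78 × 133^0.622 = 6.78 × 20.943 ≈ 141.993 kt.
141.993 × 0.514 ≈ 72.98 m/s → 73 m/s.

73 m/s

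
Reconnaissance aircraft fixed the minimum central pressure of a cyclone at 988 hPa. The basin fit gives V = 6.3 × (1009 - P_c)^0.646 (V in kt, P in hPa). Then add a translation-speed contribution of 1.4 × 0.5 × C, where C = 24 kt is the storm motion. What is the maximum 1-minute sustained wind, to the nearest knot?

62 kt

ΔP = 1009 − 988 = 21 hPa.
21^0.646 ≈ 7.147.
V ≈ 6.3 × 7.147 ≈ 45.0 kt.
Translation term: 1.4 × 0.5 × 24 = 16.8 kt.
Corrected V ≈ 61.8 kt → 62 kt.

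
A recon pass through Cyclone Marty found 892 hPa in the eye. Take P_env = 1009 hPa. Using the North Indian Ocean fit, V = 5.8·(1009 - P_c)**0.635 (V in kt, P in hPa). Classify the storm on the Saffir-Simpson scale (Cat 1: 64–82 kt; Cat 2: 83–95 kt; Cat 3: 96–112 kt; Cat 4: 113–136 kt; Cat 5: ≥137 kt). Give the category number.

ΔP = 1009 − 892 = 117 hPa.
V ≈ 5.8 × 117^0.635 = 5.8 × 20.57 ≈ 119 kt.
119 kt falls in the Category 4 band.

4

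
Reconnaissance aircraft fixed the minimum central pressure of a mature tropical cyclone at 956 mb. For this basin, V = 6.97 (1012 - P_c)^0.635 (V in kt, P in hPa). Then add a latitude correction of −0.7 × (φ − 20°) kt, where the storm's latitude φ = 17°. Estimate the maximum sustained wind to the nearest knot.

92 kt

ΔP = 1012 − 956 = 56 mb.
56^0.635 ≈ 12.885.
V ≈ 6.97 × 12.885 ≈ 89.8 kt.
Latitude correction: −0.7 × (17 − 20) = 2.1 kt.
Corrected V ≈ 91.9 kt → 92 kt.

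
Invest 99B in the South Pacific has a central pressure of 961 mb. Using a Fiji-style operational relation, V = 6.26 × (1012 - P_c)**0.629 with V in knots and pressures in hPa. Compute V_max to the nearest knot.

74 kt

ΔP = 1012 − 961 = 51 mb.
51^0.629 ≈ 11.859.
V ≈ 6.26 × 11.859 ≈ 74.2 kt.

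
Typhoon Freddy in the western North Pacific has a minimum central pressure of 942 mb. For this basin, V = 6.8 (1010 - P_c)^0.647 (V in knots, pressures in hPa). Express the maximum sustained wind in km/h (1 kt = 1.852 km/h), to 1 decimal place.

193.1 km/h

ΔP = 1010 − 942 = 68 mb.
V ≈ 6.8 × 68^0.647 = 6.8 × 15.333 ≈ 104.266 kt.
104.266 × 1.852 ≈ 193.10 km/h → 193.1 km/h.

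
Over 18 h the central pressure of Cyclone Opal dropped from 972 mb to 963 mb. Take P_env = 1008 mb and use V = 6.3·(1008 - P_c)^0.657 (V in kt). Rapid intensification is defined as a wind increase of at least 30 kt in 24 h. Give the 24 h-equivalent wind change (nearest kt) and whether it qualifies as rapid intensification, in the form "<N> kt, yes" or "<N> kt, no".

14 kt, no

V₁: ΔP = 36, V ≈ 6.3 × 36^0.657 ≈ 66.35 kt.
V₂: ΔP = 45, V ≈ 6.3 × 45^0.657 ≈ 76.82 kt.
ΔV over 18 h = 10.47 kt → 24 h equivalent = 10.47 × 24/18 ≈ 13.96 kt.
14 kt < 30 kt ⇒ not rapid intensification.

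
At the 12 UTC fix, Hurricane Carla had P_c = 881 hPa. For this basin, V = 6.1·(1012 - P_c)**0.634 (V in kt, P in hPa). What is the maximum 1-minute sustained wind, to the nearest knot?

ΔP = 1012 − 881 = 131 hPa.
131^0.634 ≈ 21.996.
V ≈ 6.1 × 21.996 ≈ 134.2 kt.

134 kt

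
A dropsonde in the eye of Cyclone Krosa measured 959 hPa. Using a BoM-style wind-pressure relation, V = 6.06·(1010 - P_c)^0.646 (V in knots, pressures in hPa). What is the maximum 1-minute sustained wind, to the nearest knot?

77 kt

ΔP = 1010 − 959 = 51 hPa.
51^0.646 ≈ 12.679.
V ≈ 6.06 × 12.679 ≈ 76.8 kt.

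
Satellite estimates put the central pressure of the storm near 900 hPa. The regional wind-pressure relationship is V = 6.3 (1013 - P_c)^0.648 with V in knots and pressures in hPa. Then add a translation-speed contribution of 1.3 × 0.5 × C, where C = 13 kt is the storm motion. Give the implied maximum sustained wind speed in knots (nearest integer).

143 kt

ΔP = 1013 − 900 = 113 hPa.
113^0.648 ≈ 21.399.
V ≈ 6.3 × 21.399 ≈ 134.8 kt.
Translation term: 1.3 × 0.5 × 13 = 8.45 kt.
Corrected V ≈ 143.25 kt → 143 kt.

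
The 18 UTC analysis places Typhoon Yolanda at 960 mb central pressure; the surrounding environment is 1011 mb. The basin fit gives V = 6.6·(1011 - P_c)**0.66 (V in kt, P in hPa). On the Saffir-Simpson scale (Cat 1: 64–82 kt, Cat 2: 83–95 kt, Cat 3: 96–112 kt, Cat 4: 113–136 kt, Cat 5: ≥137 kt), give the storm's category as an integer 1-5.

ΔP = 1011 − 960 = 51 mb.
V ≈ 6.6 × 51^0.66 = 6.6 × 13.40 ≈ 88 kt.
88 kt falls in the Category 2 band.

2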